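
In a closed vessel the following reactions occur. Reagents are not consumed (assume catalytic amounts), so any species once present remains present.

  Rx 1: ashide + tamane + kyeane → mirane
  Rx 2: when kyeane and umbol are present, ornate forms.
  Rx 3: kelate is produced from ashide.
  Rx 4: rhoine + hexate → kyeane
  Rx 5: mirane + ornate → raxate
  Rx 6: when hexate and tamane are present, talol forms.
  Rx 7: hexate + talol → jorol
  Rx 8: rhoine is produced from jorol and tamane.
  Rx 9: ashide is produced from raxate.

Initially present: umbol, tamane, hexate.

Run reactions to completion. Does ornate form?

hexate and tamane present → talol forms (Rx 6).
hexate and talol present → jorol forms (Rx 7).
jorol and tamane present → rhoine forms (Rx 8).
rhoine and hexate present → kyeane forms (Rx 4).
kyeane and umbol present → ornate forms (Rx 2).

Yes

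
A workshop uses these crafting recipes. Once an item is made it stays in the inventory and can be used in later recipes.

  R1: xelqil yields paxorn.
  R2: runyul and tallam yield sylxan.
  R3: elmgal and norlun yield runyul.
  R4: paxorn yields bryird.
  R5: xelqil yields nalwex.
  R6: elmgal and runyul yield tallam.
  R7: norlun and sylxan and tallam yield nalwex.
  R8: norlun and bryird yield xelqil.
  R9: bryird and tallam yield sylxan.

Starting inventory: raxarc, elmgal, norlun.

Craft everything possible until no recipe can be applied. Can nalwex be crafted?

elmgal and norlun → runyul (R3).
elmgal and runyul → tallam (R6).
runyul and tallam → sylxan (R2).
Using R7, norlun, sylxan, and tallam make nalwex.

Yes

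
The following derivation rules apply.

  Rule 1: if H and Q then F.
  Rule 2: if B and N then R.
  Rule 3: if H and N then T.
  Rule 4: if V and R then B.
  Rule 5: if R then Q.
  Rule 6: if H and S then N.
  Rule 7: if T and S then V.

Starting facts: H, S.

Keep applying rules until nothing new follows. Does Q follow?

Q would need R (Rule 5), but R is never established.

No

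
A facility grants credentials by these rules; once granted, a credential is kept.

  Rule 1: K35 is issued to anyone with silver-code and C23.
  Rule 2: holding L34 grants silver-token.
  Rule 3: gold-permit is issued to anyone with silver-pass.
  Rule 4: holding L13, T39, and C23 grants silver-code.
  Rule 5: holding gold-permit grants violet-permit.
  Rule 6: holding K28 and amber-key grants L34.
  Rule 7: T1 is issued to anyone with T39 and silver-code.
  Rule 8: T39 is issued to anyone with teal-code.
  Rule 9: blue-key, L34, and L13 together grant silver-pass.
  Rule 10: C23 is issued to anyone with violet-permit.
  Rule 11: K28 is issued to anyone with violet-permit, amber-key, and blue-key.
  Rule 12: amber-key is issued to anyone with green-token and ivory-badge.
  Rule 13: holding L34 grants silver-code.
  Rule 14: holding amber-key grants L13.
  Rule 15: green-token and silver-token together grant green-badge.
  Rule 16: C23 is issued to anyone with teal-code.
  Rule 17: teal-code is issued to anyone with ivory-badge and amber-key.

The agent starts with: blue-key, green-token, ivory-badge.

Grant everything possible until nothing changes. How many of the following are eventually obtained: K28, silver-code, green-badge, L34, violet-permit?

1

Holding green-token and ivory-badge grants amber-key (Rule 12).
Holding ivory-badge and amber-key grants teal-code (Rule 17).
Holding amber-key grants L13 (Rule 14).
Holding teal-code grants T39 (Rule 8).
Holding teal-code grants C23 (Rule 16).
Holding L13, T39, and C23 grants silver-code (Rule 4).
K28 would need violet-permit, amber-key, and blue-key (Rule 11), but violet-permit is never granted.
silver-code: reached.
green-badge would need green-token and silver-token (Rule 15), but silver-token is never granted.
L34 would need K28 and amber-key (Rule 6), but K28 is never granted.
violet-permit would need gold-permit (Rule 5), but gold-permit is never granted.
Reached: silver-code — 1 of the 5.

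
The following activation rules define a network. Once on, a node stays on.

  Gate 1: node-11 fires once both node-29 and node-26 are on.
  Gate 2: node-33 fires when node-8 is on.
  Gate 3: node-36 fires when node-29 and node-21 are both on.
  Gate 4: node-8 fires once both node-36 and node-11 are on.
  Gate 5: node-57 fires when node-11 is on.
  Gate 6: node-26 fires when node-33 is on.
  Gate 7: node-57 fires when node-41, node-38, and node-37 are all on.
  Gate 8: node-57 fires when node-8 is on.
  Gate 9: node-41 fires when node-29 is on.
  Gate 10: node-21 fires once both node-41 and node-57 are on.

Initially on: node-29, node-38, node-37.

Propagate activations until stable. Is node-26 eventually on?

No

node-26 would need node-33 (Gate 6), but node-33 never turns on.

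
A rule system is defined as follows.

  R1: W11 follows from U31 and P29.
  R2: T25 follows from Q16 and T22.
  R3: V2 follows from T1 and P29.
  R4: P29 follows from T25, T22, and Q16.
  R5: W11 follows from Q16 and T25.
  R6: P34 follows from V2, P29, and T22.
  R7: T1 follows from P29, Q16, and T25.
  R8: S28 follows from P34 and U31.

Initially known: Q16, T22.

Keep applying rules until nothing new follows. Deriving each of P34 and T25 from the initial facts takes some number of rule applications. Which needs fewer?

T25: Q16 and T22 hold, so T25 follows (R2). [1 rule application]
P34: Q16 and T22 hold, so T25 follows (R2). T25, T22, and Q16 hold, so P29 follows (R4). P29, Q16, and T25 hold, so T1 follows (R7). From T1 and P29, R3 gives V2. V2, P29, and T22 hold, so P34 follows (R6). [5 rule applications]
T25 needs fewer.

T25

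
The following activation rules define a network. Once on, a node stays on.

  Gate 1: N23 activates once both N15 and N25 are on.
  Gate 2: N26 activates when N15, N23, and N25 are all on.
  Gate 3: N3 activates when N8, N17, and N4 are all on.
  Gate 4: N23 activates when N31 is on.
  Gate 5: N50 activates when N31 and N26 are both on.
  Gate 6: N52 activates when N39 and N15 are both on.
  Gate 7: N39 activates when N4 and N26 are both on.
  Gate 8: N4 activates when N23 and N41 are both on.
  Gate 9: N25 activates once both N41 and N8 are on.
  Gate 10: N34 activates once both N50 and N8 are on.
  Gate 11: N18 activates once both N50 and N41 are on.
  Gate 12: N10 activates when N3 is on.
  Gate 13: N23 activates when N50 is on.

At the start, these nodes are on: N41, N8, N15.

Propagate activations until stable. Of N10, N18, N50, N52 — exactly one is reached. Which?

N52

N41 and N8 are on, so N25 activates (Gate 9).
Gate 1: N15 and N25 on → N23 on.
N15, N23, and N25 are on, so N26 activates (Gate 2).
N23 and N41 are on, so N4 activates (Gate 8).
N4 and N26 are on, so N39 activates (Gate 7).
Gate 6: N39 and N15 on → N52 on.
N18 would need N50 and N41 (Gate 11), but N50 never turns on. N50 would need N31 and N26 (Gate 5), but N31 never turns on. N10 would need N3 (Gate 12), but N3 never turns on.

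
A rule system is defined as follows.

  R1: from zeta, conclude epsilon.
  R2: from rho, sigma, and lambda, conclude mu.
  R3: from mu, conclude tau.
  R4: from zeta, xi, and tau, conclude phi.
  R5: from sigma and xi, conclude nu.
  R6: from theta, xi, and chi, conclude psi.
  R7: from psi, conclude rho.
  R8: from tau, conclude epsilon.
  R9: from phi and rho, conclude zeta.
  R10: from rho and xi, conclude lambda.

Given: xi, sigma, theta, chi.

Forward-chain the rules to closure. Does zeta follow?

zeta would need phi and rho (R9), but phi is never established.

No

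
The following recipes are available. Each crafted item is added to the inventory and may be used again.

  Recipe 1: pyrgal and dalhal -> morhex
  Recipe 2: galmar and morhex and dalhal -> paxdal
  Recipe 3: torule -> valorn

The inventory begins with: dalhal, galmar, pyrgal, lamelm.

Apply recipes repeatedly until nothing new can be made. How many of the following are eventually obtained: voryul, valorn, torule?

0

No rule produces voryul, and it is not given.
valorn would need torule (Recipe 3), but torule is never obtained.
No rule produces torule, and it is not given.
None of the 3 are reached.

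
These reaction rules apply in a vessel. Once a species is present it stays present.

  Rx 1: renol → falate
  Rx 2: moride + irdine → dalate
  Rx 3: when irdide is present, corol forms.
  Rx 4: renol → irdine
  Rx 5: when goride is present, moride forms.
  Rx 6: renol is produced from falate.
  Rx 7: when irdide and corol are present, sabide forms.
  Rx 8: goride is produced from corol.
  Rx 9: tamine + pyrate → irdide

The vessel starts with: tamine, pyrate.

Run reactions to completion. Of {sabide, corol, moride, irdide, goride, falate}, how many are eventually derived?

tamine and pyrate present → irdide forms (Rx 9).
irdide present → corol forms (Rx 3).
irdide and corol present → sabide forms (Rx 7).
corol present → goride forms (Rx 8).
goride present → moride forms (Rx 5).
sabide: reached.
corol: reached.
moride: reached.
irdide: reached.
goride: reached.
falate would need renol (Rx 1), but renol never forms.
Reached: sabide, corol, moride, irdide, and goride — 5 of the 6.

5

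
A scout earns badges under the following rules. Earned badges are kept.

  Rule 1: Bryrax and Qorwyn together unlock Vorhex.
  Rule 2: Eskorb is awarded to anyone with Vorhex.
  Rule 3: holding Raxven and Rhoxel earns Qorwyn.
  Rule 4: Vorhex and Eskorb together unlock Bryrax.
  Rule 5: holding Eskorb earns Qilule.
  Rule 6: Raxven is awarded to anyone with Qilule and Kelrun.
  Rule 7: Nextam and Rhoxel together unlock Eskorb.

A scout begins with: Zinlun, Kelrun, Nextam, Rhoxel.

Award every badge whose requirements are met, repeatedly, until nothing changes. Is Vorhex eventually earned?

Vorhex would need Bryrax and Qorwyn (Rule 1), but Bryrax is never earned.

No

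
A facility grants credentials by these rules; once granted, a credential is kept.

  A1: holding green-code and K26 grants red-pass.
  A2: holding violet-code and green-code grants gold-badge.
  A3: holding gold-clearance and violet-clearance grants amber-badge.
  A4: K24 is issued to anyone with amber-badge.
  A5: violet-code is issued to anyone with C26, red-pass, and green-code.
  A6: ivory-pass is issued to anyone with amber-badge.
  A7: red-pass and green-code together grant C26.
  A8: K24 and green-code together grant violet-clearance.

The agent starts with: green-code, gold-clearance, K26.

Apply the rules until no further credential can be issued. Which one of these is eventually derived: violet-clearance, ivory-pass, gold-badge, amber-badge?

gold-badge

Holding green-code and K26 grants red-pass (A1).
Holding red-pass and green-code grants C26 (A7).
Holding C26, red-pass, and green-code grants violet-code (A5).
Holding violet-code and green-code grants gold-badge (A2).
violet-clearance would need K24 and green-code (A8), but K24 is never granted. amber-badge would need gold-clearance and violet-clearance (A3), but violet-clearance is never granted. ivory-pass would need amber-badge (A6), but amber-badge is never granted.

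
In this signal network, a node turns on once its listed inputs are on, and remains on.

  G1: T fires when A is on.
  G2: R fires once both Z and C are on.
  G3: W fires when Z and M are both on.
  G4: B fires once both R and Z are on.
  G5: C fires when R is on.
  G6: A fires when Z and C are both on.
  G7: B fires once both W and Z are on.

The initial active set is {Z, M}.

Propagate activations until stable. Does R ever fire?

R would need Z and C (G2), but C never turns on.

No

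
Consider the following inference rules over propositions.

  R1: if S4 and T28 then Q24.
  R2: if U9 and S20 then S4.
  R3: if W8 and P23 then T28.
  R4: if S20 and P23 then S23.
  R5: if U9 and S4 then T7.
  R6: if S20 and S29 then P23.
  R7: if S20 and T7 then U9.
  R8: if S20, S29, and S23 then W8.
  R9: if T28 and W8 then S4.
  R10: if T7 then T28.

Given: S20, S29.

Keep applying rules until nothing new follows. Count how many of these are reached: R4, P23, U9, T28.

S20 and S29 hold, so P23 follows (R6).
S20 and P23 hold, so S23 follows (R4).
S20, S29, and S23 hold, so W8 follows (R8).
From W8 and P23, R3 gives T28.
No rule produces R4, and it is not given.
P23: reached.
U9 would need S20 and T7 (R7), but T7 is never established.
T28: reached.
Reached: P23 and T28 — 2 of the 4.

2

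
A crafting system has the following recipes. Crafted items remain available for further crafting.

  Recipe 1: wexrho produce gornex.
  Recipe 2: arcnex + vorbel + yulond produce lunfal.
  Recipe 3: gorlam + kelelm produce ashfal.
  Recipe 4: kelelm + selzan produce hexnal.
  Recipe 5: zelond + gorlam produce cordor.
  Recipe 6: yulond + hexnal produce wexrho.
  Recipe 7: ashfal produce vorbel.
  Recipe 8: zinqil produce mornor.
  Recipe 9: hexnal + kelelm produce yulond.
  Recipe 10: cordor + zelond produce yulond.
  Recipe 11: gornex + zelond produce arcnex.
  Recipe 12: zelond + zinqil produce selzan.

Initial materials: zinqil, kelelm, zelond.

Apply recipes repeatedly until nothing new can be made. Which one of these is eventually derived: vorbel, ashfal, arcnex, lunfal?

arcnex

zelond + zinqil → selzan (Recipe 12).
kelelm + selzan → hexnal (Recipe 4).
hexnal + kelelm → yulond (Recipe 9).
yulond + hexnal → wexrho (Recipe 6).
wexrho → gornex (Recipe 1).
gornex + zelond → arcnex (Recipe 11).
vorbel would need ashfal (Recipe 7), but ashfal is never obtained. ashfal would need gorlam and kelelm (Recipe 3), but gorlam is never obtained. lunfal would need arcnex, vorbel, and yulond (Recipe 2), but vorbel is never obtained.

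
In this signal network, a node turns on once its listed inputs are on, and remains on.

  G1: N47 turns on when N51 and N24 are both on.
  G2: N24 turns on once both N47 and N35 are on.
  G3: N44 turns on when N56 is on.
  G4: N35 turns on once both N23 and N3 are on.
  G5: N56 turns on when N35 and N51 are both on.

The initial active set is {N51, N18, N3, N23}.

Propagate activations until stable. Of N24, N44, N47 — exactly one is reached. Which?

G4: N23 and N3 on → N35 on.
G5: N35 and N51 on → N56 on.
N56 is on, so N44 turns on (G3).
N47 would need N51 and N24 (G1), but N24 never turns on. N24 would need N47 and N35 (G2), but N47 never turns on.

N44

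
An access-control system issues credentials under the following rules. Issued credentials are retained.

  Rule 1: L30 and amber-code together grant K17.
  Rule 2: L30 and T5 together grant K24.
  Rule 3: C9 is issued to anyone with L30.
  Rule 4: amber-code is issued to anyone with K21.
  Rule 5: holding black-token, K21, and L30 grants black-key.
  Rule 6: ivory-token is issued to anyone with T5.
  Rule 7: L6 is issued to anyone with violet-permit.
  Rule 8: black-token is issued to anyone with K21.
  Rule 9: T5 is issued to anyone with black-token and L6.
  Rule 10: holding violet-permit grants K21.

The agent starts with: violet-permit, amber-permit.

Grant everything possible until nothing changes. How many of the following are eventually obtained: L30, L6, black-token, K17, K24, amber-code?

3

Holding violet-permit grants L6 (Rule 7).
Holding violet-permit grants K21 (Rule 10).
Holding K21 grants amber-code (Rule 4).
Holding K21 grants black-token (Rule 8).
No rule produces L30, and it is not given.
L6: reached.
black-token: reached.
K17 would need L30 and amber-code (Rule 1), but L30 is never granted.
K24 would need L30 and T5 (Rule 2), but L30 is never granted.
amber-code: reached.
Reached: L6, black-token, and amber-code — 3 of the 6.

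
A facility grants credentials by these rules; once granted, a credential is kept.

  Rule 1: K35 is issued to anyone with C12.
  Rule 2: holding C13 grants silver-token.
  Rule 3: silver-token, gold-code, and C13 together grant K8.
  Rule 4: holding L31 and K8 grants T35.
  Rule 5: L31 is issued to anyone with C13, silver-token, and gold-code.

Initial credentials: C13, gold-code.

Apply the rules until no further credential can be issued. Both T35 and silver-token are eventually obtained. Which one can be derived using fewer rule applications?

silver-token

silver-token: Holding C13 grants silver-token (Rule 2). [1 rule application]
T35: Holding C13 grants silver-token (Rule 2). Holding silver-token, gold-code, and C13 grants K8 (Rule 3). Holding C13, silver-token, and gold-code grants L31 (Rule 5). Holding L31 and K8 grants T35 (Rule 4). [4 rule applications]
silver-token needs fewer.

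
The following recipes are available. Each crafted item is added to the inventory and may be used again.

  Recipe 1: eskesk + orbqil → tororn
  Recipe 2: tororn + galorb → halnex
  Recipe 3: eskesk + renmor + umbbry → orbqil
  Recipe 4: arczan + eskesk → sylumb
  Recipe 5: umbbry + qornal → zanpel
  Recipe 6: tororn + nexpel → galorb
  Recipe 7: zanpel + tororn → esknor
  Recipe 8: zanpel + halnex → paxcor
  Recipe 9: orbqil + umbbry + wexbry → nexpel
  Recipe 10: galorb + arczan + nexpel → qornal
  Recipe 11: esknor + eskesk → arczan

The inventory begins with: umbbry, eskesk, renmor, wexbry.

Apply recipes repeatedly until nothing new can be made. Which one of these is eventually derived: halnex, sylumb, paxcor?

Using Recipe 3, eskesk, renmor, and umbbry make orbqil.
orbqil + umbbry + wexbry → nexpel (Recipe 9).
Using Recipe 1, eskesk and orbqil make tororn.
tororn + nexpel → galorb (Recipe 6).
Using Recipe 2, tororn and galorb make halnex.
paxcor would need zanpel and halnex (Recipe 8), but zanpel is never obtained. sylumb would need arczan and eskesk (Recipe 4), but arczan is never obtained.

halnex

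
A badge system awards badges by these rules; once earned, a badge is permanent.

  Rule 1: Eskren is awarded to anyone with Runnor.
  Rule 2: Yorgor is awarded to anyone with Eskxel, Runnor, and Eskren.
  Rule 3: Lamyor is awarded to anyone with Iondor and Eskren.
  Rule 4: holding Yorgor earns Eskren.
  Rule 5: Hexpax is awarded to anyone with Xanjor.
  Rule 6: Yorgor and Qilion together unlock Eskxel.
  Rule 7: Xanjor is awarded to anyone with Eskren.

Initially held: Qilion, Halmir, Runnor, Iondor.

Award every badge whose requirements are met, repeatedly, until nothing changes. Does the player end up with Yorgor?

Yorgor would need Eskxel, Runnor, and Eskren (Rule 2), but Eskxel is never earned.

No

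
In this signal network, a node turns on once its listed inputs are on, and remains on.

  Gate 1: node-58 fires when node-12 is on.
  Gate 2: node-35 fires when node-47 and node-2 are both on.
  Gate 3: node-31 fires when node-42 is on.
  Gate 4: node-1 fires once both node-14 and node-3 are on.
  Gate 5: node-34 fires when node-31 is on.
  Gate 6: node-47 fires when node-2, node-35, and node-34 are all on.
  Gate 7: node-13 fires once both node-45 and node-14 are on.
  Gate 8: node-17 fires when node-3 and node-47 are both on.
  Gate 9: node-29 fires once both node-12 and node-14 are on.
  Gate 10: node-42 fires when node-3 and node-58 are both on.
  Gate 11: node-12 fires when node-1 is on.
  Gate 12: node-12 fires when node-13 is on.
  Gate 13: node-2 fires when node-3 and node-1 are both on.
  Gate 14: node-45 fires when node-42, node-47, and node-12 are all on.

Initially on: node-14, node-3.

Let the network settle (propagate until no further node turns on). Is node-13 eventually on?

node-13 would need node-45 and node-14 (Gate 7), but node-45 never turns on.

No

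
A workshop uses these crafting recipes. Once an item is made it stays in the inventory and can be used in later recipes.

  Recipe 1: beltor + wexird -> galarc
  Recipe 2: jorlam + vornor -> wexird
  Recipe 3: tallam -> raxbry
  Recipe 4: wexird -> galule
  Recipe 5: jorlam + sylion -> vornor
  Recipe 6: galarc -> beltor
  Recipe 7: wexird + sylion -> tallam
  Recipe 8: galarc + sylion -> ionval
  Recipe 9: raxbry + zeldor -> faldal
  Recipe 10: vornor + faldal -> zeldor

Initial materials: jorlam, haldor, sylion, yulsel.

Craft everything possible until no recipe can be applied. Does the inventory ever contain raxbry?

jorlam + sylion -> vornor (Recipe 5).
Using Recipe 2, jorlam and vornor make wexird.
wexird + sylion -> tallam (Recipe 7).
tallam -> raxbry (Recipe 3).

Yes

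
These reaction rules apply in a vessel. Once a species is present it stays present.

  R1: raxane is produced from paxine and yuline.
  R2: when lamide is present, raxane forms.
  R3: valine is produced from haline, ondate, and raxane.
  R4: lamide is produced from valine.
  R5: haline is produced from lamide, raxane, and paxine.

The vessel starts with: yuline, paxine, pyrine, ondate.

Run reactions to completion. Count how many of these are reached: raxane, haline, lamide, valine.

1

paxine and yuline present → raxane forms (R1).
raxane: reached.
haline would need lamide, raxane, and paxine (R5), but lamide never forms.
lamide would need valine (R4), but valine never forms.
valine would need haline, ondate, and raxane (R3), but haline never forms.
Reached: raxane — 1 of the 4.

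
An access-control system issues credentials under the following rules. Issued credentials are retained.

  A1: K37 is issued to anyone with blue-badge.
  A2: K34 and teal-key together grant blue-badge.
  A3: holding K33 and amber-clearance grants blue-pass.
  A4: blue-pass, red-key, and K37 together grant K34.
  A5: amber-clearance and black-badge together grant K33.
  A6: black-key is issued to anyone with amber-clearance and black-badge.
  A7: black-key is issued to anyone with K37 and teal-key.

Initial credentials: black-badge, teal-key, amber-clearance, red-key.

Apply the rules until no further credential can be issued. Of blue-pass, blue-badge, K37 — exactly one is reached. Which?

blue-pass

Holding amber-clearance and black-badge grants K33 (A5).
Holding K33 and amber-clearance grants blue-pass (A3).
K37 would need blue-badge (A1), but blue-badge is never granted. blue-badge would need K34 and teal-key (A2), but K34 is never granted.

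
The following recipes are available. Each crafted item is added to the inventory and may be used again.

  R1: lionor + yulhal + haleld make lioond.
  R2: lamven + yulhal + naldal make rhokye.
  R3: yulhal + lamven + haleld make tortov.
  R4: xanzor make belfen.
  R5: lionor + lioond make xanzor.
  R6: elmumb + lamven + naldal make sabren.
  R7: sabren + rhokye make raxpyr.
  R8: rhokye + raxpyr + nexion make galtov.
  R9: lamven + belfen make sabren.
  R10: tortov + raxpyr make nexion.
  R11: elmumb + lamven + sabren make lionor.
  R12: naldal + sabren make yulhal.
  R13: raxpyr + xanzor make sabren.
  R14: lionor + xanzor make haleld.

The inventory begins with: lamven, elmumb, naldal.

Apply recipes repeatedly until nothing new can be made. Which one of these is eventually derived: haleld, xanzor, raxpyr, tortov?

raxpyr

Using R6, elmumb, lamven, and naldal make sabren.
naldal + sabren → yulhal (R12).
lamven + yulhal + naldal → rhokye (R2).
sabren + rhokye → raxpyr (R7).
tortov would need yulhal, lamven, and haleld (R3), but haleld is never obtained. haleld would need lionor and xanzor (R14), but xanzor is never obtained. xanzor would need lionor and lioond (R5), but lioond is never obtained.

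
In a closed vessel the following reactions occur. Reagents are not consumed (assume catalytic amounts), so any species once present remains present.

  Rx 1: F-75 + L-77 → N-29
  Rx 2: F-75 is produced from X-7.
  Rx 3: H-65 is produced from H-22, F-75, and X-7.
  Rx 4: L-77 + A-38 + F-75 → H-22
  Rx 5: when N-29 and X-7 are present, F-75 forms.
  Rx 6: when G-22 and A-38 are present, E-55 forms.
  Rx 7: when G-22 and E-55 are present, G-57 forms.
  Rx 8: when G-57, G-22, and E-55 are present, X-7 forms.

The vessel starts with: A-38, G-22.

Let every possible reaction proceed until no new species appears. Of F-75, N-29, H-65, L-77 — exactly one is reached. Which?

G-22 and A-38 present → E-55 forms (Rx 6).
G-22 and E-55 present → G-57 forms (Rx 7).
G-57, G-22, and E-55 present → X-7 forms (Rx 8).
X-7 present → F-75 forms (Rx 2).
N-29 would need F-75 and L-77 (Rx 1), but L-77 never forms. No rule produces L-77, and it is not given. H-65 would need H-22, F-75, and X-7 (Rx 3), but H-22 never forms.

F-75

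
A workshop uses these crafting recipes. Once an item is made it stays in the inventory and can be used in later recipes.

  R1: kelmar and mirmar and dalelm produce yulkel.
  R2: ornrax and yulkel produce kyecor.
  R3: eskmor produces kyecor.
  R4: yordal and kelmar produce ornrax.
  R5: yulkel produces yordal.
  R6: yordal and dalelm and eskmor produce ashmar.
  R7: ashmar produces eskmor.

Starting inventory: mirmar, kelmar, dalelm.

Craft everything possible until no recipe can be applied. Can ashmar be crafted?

No

ashmar would need yordal, dalelm, and eskmor (R6), but eskmor is never obtained.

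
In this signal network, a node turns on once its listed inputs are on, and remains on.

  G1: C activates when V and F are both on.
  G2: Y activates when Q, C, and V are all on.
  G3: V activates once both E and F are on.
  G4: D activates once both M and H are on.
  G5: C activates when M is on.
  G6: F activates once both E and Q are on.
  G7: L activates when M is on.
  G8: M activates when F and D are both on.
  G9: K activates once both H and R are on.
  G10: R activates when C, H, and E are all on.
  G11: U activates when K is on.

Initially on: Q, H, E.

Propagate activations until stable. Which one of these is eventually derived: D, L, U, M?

U

E and Q are on, so F activates (G6).
G3: E and F on → V on.
G1: V and F on → C on.
G10: C, H, and E on → R on.
G9: H and R on → K on.
K is on, so U activates (G11).
L would need M (G7), but M never turns on. M would need F and D (G8), but D never turns on. D would need M and H (G4), but M never turns on.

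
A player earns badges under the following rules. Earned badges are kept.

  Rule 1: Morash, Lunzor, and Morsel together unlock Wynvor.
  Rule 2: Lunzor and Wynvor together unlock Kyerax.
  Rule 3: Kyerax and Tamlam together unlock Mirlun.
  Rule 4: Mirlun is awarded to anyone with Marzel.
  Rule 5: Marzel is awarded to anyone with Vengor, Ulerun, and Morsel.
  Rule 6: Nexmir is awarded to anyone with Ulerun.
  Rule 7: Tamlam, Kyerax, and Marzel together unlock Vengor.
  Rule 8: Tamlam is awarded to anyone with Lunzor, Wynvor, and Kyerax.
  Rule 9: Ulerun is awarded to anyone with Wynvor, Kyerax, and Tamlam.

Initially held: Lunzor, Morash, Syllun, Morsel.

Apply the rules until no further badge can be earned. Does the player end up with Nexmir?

Yes

With Morash, Lunzor, and Morsel, Wynvor is earned (Rule 1).
With Lunzor and Wynvor, Kyerax is earned (Rule 2).
With Lunzor, Wynvor, and Kyerax, Tamlam is earned (Rule 8).
With Wynvor, Kyerax, and Tamlam, Ulerun is earned (Rule 9).
With Ulerun, Nexmir is earned (Rule 6).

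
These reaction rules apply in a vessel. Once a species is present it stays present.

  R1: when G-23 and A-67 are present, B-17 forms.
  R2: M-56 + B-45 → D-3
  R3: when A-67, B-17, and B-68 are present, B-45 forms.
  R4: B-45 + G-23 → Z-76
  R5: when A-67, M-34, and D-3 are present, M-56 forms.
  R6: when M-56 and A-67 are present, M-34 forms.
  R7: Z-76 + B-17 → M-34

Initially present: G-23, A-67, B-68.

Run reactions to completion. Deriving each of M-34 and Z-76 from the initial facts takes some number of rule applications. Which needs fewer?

Z-76

Z-76: G-23 and A-67 present → B-17 forms (R1). A-67, B-17, and B-68 present → B-45 forms (R3). B-45 and G-23 present → Z-76 forms (R4). [3 rule applications]
M-34: G-23 and A-67 present → B-17 forms (R1). A-67, B-17, and B-68 present → B-45 forms (R3). B-45 and G-23 present → Z-76 forms (R4). Z-76 and B-17 present → M-34 forms (R7). [4 rule applications]
Z-76 needs fewer.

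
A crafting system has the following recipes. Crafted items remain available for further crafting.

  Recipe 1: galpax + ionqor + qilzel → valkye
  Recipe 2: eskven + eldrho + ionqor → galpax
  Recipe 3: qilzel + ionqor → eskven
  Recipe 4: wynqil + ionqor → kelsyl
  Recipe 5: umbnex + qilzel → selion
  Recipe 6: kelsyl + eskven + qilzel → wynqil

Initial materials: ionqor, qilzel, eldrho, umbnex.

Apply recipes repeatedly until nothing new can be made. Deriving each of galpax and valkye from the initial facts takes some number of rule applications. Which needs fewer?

galpax: qilzel + ionqor → eskven (Recipe 3). Using Recipe 2, eskven, eldrho, and ionqor make galpax. [2 rule applications]
valkye: Using Recipe 3, qilzel and ionqor make eskven. Using Recipe 2, eskven, eldrho, and ionqor make galpax. galpax + ionqor + qilzel → valkye (Recipe 1). [3 rule applications]
galpax needs fewer.

galpax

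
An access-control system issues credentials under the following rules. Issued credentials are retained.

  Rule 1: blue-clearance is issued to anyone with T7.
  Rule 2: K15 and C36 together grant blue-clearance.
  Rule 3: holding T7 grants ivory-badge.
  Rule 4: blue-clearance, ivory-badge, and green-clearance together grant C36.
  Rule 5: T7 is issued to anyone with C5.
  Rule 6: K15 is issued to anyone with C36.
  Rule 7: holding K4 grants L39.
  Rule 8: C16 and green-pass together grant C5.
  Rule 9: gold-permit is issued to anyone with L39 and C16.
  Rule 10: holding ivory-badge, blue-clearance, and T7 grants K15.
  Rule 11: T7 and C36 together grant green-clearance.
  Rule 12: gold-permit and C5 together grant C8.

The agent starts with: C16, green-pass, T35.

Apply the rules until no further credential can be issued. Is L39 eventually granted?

No

L39 would need K4 (Rule 7), but K4 is never granted.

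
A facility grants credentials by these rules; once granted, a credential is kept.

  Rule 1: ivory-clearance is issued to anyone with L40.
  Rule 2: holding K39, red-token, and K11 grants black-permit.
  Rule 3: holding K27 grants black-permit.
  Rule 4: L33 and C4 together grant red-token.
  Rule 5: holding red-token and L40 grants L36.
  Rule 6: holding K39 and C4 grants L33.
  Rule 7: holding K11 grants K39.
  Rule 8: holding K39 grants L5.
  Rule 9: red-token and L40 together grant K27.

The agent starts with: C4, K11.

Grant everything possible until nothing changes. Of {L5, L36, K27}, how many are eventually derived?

1

Holding K11 grants K39 (Rule 7).
Holding K39 grants L5 (Rule 8).
L5: reached.
L36 would need red-token and L40 (Rule 5), but L40 is never granted.
K27 would need red-token and L40 (Rule 9), but L40 is never granted.
Reached: L5 — 1 of the 3.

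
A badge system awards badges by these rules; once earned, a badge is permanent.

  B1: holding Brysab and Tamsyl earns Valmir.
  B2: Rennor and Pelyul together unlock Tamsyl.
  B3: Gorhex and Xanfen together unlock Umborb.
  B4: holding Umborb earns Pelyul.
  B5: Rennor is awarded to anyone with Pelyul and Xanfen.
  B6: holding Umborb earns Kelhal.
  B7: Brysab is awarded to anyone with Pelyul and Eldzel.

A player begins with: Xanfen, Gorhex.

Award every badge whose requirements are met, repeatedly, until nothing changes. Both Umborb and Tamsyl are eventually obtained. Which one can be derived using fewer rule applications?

Umborb: With Gorhex and Xanfen, Umborb is earned (B3). [1 rule application]
Tamsyl: With Gorhex and Xanfen, Umborb is earned (B3). With Umborb, Pelyul is earned (B4). With Pelyul and Xanfen, Rennor is earned (B5). With Rennor and Pelyul, Tamsyl is earned (B2). [4 rule applications]
Umborb needs fewer.

Umborb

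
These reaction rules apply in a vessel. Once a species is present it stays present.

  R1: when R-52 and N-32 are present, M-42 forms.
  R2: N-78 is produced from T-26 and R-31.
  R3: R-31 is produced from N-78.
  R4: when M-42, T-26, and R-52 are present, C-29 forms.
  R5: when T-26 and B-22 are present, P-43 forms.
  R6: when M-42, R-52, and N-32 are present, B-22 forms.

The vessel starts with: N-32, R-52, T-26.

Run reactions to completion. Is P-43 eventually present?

Yes

R-52 and N-32 present → M-42 forms (R1).
M-42, R-52, and N-32 present → B-22 forms (R6).
T-26 and B-22 present → P-43 forms (R5).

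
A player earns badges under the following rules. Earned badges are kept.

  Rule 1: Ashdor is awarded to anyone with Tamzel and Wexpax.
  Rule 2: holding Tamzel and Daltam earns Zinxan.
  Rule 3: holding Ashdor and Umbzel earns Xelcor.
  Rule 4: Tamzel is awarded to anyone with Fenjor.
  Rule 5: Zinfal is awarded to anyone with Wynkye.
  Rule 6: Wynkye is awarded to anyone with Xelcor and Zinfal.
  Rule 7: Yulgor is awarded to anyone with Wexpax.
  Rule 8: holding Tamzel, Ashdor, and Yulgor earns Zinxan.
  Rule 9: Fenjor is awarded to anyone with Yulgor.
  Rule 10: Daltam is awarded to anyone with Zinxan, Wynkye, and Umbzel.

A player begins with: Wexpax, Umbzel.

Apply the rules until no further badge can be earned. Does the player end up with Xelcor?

With Wexpax, Yulgor is earned (Rule 7).
With Yulgor, Fenjor is earned (Rule 9).
With Fenjor, Tamzel is earned (Rule 4).
With Tamzel and Wexpax, Ashdor is earned (Rule 1).
With Ashdor and Umbzel, Xelcor is earned (Rule 3).

Yes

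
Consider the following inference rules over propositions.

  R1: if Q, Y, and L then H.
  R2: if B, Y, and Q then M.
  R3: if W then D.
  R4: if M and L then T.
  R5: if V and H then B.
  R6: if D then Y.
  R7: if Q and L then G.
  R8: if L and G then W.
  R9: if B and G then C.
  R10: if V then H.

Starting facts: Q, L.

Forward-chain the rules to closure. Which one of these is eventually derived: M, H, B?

H

Q and L hold, so G follows (R7).
From L and G, R8 gives W.
W holds, so D follows (R3).
From D, R6 gives Y.
Q, Y, and L hold, so H follows (R1).
M would need B, Y, and Q (R2), but B is never established. B would need V and H (R5), but V is never established.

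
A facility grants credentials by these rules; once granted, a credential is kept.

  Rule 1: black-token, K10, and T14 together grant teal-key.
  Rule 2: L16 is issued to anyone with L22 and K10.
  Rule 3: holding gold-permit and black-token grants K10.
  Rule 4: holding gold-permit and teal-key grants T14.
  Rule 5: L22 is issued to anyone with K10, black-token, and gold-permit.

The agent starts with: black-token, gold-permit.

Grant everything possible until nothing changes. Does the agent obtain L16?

Yes

Holding gold-permit and black-token grants K10 (Rule 3).
Holding K10, black-token, and gold-permit grants L22 (Rule 5).
Holding L22 and K10 grants L16 (Rule 2).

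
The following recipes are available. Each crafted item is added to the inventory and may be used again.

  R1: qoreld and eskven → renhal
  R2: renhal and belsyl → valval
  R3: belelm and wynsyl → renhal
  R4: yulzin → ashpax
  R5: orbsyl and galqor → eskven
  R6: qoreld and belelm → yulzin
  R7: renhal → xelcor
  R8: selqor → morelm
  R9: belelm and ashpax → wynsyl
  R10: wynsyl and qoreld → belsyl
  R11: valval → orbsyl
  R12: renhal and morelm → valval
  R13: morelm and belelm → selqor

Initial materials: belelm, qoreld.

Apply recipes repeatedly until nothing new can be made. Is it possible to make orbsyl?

qoreld and belelm → yulzin (R6).
yulzin → ashpax (R4).
belelm and ashpax → wynsyl (R9).
wynsyl and qoreld → belsyl (R10).
Using R3, belelm and wynsyl make renhal.
Using R2, renhal and belsyl make valval.
Using R11, valval makes orbsyl.

Yes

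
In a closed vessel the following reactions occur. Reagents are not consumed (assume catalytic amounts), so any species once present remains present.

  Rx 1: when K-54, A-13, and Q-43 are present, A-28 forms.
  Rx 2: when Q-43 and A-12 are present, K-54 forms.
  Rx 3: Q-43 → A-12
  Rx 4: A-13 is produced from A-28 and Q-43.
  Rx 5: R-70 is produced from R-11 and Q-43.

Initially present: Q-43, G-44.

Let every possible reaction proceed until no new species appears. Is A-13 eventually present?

No

A-13 would need A-28 and Q-43 (Rx 4), but A-28 never forms.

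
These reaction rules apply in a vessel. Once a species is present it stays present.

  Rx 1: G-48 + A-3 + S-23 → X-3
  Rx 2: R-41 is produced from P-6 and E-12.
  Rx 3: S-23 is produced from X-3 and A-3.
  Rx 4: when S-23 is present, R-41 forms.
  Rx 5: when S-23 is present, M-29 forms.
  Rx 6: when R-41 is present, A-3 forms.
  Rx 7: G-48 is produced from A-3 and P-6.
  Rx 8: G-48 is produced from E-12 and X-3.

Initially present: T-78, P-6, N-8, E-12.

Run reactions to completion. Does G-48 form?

Yes

P-6 and E-12 present → R-41 forms (Rx 2).
R-41 present → A-3 forms (Rx 6).
A-3 and P-6 present → G-48 forms (Rx 7).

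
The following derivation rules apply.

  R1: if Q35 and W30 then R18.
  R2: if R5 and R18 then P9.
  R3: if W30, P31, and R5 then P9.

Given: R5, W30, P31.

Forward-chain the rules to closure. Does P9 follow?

Yes

W30, P31, and R5 hold, so P9 follows (R3).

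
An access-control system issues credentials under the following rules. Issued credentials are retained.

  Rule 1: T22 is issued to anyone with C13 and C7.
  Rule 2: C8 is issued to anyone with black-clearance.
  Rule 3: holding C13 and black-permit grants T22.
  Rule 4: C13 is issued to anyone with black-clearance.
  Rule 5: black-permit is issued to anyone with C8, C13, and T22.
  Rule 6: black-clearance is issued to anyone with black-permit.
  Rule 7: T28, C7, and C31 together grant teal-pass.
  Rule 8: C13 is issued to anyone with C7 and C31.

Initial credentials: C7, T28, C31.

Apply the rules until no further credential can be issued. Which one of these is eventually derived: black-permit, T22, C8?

T22

Holding C7 and C31 grants C13 (Rule 8).
Holding C13 and C7 grants T22 (Rule 1).
C8 would need black-clearance (Rule 2), but black-clearance is never granted. black-permit would need C8, C13, and T22 (Rule 5), but C8 is never granted.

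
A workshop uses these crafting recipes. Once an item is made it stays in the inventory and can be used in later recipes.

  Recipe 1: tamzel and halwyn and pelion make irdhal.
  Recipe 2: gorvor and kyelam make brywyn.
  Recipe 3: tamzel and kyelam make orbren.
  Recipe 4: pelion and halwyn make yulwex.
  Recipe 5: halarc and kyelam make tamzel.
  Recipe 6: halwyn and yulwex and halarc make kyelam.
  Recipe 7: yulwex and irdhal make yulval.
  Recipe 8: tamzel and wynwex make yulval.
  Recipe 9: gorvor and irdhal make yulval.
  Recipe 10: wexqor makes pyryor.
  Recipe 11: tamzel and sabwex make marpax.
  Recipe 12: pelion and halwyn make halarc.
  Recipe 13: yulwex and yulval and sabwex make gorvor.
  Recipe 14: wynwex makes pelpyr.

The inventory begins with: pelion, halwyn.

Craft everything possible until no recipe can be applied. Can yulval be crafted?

Yes

Using Recipe 12, pelion and halwyn make halarc.
pelion and halwyn → yulwex (Recipe 4).
Using Recipe 6, halwyn, yulwex, and halarc make kyelam.
halarc and kyelam → tamzel (Recipe 5).
tamzel and halwyn and pelion → irdhal (Recipe 1).
Using Recipe 7, yulwex and irdhal make yulval.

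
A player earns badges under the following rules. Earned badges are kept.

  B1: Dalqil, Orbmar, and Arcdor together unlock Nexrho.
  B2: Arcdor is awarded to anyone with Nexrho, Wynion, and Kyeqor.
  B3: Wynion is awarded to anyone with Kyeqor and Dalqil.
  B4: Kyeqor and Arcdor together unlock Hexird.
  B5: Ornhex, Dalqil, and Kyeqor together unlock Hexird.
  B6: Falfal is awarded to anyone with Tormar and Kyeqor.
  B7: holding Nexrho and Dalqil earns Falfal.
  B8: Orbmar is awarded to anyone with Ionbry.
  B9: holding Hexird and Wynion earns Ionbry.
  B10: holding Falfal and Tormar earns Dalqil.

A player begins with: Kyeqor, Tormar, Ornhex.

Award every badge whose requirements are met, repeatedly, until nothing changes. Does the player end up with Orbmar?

Yes

With Tormar and Kyeqor, Falfal is earned (B6).
With Falfal and Tormar, Dalqil is earned (B10).
With Kyeqor and Dalqil, Wynion is earned (B3).
With Ornhex, Dalqil, and Kyeqor, Hexird is earned (B5).
With Hexird and Wynion, Ionbry is earned (B9).
With Ionbry, Orbmar is earned (B8).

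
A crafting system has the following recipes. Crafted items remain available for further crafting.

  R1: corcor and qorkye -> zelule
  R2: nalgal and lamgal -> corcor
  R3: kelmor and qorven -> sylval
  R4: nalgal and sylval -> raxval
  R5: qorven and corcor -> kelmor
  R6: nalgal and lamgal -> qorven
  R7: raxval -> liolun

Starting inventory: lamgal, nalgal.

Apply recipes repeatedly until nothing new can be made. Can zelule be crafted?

zelule would need corcor and qorkye (R1), but qorkye is never obtained.

No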